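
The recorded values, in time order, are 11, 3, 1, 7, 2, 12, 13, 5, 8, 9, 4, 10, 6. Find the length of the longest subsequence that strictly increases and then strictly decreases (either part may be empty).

inc[i] = longest strictly increasing subsequence ending at i; dec[i] = longest strictly decreasing subsequence starting at i:
i:      1  2  3  4  5  6  7  8  9 10 11 12 13
a[i]:  11  3  1  7  2 12 13  5  8  9  4 10  6
inc:    1  1  1  2  2  3  4  3  4  5  3  6  4
dec:    4  2  1  3  1  3  3  2  2  2  1  2  1
Best peak at i=12 (value 10): inc=6, dec=2, length 6+2−1 = 7.

7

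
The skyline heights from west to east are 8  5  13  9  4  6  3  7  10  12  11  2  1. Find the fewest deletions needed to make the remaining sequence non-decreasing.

Fewest deletions = n − (longest non-decreasing subsequence).
i:      1  2  3  4  5  6  7  8  9 10 11 12 13
a[i]:   8  5 13  9  4  6  3  7 10 12 11  2  1
dp:     1  1  2  2  1  2  1  3  4  5  5  1  1
max dp = 5, so deletions = 13 − 5 = 8.

8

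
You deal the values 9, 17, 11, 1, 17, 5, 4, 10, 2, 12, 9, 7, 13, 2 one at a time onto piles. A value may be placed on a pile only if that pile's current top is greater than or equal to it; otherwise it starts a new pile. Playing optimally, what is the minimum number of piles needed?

5

Place each on the leftmost legal pile:
9 → new pile 1 (tops now [9])
17 → new pile 2 (tops now [9, 17])
11 → pile 2 (tops now [9, 11])
1 → pile 1 (tops now [1, 11])
17 → new pile 3 (tops now [1, 11, 17])
5 → pile 2 (tops now [1, 5, 17])
4 → pile 2 (tops now [1, 4, 17])
10 → pile 3 (tops now [1, 4, 10])
2 → pile 2 (tops now [1, 2, 10])
12 → new pile 4 (tops now [1, 2, 10, 12])
9 → pile 3 (tops now [1, 2, 9, 12])
7 → pile 3 (tops now [1, 2, 7, 12])
13 → new pile 5 (tops now [1, 2, 7, 12, 13])
2 → pile 2 (tops now [1, 2, 7, 12, 13])
Five piles.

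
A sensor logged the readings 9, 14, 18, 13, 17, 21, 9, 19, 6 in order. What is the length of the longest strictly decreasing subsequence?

4

Let dp[i] be the longest strictly decreasing subsequence ending at i:
i:      1  2  3  4  5  6  7  8  9
a[i]:   9 14 18 13 17 21  9 19  6
dp:     1  1  1  2  2  1  3  2  4
Maximum is 4.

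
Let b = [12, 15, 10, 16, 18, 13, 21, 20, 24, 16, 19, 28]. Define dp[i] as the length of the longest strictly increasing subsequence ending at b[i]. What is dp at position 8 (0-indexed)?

6

dp[i] = 1 + max{dp[j] : j<i, b[j]<b[i]} (or 1 if no such j):
i:      0  1  2  3  4  5  6  7  8  9 10 11
b[i]:  12 15 10 16 18 13 21 20 24 16 19 28
dp:     1  2  1  3  4  2  5  5  6  3  5  7
At index 8 the value is 6.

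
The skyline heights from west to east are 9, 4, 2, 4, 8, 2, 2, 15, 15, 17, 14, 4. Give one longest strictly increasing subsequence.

Patience tails give the LIS length; then backtrack through the dp parents:
9 → extends → [9]
4 → replaces 9 → [4]
2 → replaces 4 → [2]
4 → extends → [2, 4]
8 → extends → [2, 4, 8]
2 → already a tail → [2, 4, 8]
2 → already a tail → [2, 4, 8]
15 → extends → [2, 4, 8, 15]
15 → already a tail → [2, 4, 8, 15]
17 → extends → [2, 4, 8, 15, 17]
14 → replaces 15 → [2, 4, 8, 14, 17]
4 → already a tail → [2, 4, 8, 14, 17]
Length 5; one witness is 2, 4, 8, 15, 17.

2, 4, 8, 15, 17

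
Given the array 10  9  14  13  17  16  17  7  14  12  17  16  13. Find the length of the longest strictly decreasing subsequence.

4

Negate each value so 'decreasing' becomes 'increasing', then run patience tails on the negated sequence:
-10 → extends → [-10]
-9 → extends → [-10, -9]
-14 → replaces -10 → [-14, -9]
-13 → replaces -9 → [-14, -13]
-17 → replaces -14 → [-17, -13]
-16 → replaces -13 → [-17, -16]
-17 → already a tail → [-17, -16]
-7 → extends → [-17, -16, -7]
-14 → replaces -7 → [-17, -16, -14]
-12 → extends → [-17, -16, -14, -12]
-17 → already a tail → [-17, -16, -14, -12]
-16 → already a tail → [-17, -16, -14, -12]
-13 → replaces -12 → [-17, -16, -14, -13]
Four tails, so the longest strictly decreasing subsequence of the original has length 4.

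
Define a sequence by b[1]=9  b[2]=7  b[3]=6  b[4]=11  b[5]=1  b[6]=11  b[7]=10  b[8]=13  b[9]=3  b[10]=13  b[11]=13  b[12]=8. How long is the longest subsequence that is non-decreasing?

6

Track the smallest tail for each achievable length (allowing ties):
9 → extends → [9]
7 → replaces 9 → [7]
6 → replaces 7 → [6]
11 → extends → [6, 11]
1 → replaces 6 → [1, 11]
11 → extends → [1, 11, 11]
10 → replaces 11 → [1, 10, 11]
13 → extends → [1, 10, 11, 13]
3 → replaces 10 → [1, 3, 11, 13]
13 → extends → [1, 3, 11, 13, 13]
13 → extends → [1, 3, 11, 13, 13, 13]
8 → replaces 11 → [1, 3, 8, 13, 13, 13]
Six tails, so the longest non-decreasing subsequence has length 6 (e.g. 9, 11, 11, 13, 13, 13).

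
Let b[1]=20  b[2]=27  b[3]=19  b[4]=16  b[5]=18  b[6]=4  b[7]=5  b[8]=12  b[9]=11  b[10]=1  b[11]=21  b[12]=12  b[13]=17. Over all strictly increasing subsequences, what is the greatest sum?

Let S[i] be the best sum of a strictly increasing subsequence ending at i:
i:      1  2  3  4  5  6  7  8  9 10 11 12 13
b[i]:  20 27 19 16 18  4  5 12 11  1 21 12 17
S:     20 47 19 16 34  4  9 21 20  1 55 32 49
Maximum is 55 (e.g. 16 + 18 + 21).

55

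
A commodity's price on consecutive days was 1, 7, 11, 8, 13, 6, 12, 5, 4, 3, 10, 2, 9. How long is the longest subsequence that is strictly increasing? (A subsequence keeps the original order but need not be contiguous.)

4

Track the smallest tail for each achievable length (strict):
1 → extends → [1]
7 → extends → [1, 7]
11 → extends → [1, 7, 11]
8 → replaces 11 → [1, 7, 8]
13 → extends → [1, 7, 8, 13]
6 → replaces 7 → [1, 6, 8, 13]
12 → replaces 13 → [1, 6, 8, 12]
5 → replaces 6 → [1, 5, 8, 12]
4 → replaces 5 → [1, 4, 8, 12]
3 → replaces 4 → [1, 3, 8, 12]
10 → replaces 12 → [1, 3, 8, 10]
2 → replaces 3 → [1, 2, 8, 10]
9 → replaces 10 → [1, 2, 8, 9]
Four tails, so the longest strictly increasing subsequence has length 4 (e.g. 1, 7, 11, 13).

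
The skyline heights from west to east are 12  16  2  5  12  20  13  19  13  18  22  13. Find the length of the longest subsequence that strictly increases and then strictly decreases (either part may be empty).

inc[i] = longest strictly increasing subsequence ending at i; dec[i] = longest strictly decreasing subsequence starting at i:
i:      1  2  3  4  5  6  7  8  9 10 11 12
a[i]:  12 16  2  5 12 20 13 19 13 18 22 13
inc:    1  2  1  2  3  4  4  5  4  5  6  4
dec:    2  2  1  1  1  4  1  3  1  2  2  1
Best peak at i=6 (value 20): inc=4, dec=4, length 4+4−1 = 7.

7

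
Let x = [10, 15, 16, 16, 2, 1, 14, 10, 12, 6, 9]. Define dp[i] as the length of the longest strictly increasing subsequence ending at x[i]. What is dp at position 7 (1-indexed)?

2

dp[i] = 1 + max{dp[j] : j<i, x[j]<x[i]} (or 1 if no such j):
i:      1  2  3  4  5  6  7  8  9 10 11
x[i]:  10 15 16 16  2  1 14 10 12  6  9
dp:     1  2  3  3  1  1  2  2  3  2  3
At index 7 the value is 2.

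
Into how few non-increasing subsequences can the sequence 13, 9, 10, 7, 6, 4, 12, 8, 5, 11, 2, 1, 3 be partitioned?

3

Place each on the leftmost legal pile:
13 → new pile 1 (tops now [13])
9 → pile 1 (tops now [9])
10 → new pile 2 (tops now [9, 10])
7 → pile 1 (tops now [7, 10])
6 → pile 1 (tops now [6, 10])
4 → pile 1 (tops now [4, 10])
12 → new pile 3 (tops now [4, 10, 12])
8 → pile 2 (tops now [4, 8, 12])
5 → pile 2 (tops now [4, 5, 12])
11 → pile 3 (tops now [4, 5, 11])
2 → pile 1 (tops now [2, 5, 11])
1 → pile 1 (tops now [1, 5, 11])
3 → pile 2 (tops now [1, 3, 11])
Three piles.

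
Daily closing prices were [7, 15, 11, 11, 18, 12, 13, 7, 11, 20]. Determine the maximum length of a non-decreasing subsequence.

Track the smallest tail for each achievable length (allowing ties):
7 → extends → [7]
15 → extends → [7, 15]
11 → replaces 15 → [7, 11]
11 → extends → [7, 11, 11]
18 → extends → [7, 11, 11, 18]
12 → replaces 18 → [7, 11, 11, 12]
13 → extends → [7, 11, 11, 12, 13]
7 → replaces 11 → [7, 7, 11, 12, 13]
11 → replaces 12 → [7, 7, 11, 11, 13]
20 → extends → [7, 7, 11, 11, 13, 20]
Six tails, so the longest non-decreasing subsequence has length 6 (e.g. 7, 11, 11, 12, 13, 20).

6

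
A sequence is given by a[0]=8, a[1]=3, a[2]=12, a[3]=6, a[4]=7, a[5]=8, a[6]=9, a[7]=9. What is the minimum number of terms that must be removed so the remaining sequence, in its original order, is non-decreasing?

Fewest deletions = n − (longest non-decreasing subsequence).
Patience tails:
8 → extends → [8]
3 → replaces 8 → [3]
12 → extends → [3, 12]
6 → replaces 12 → [3, 6]
7 → extends → [3, 6, 7]
8 → extends → [3, 6, 7, 8]
9 → extends → [3, 6, 7, 8, 9]
9 → extends → [3, 6, 7, 8, 9, 9]
Longest non-decreasing subsequence has length 6, so deletions = 8 − 6 = 2.

2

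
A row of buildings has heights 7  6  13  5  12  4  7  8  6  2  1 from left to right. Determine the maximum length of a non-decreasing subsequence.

Let dp[i] be the length of the longest such subsequence ending at index i:
i:      1  2  3  4  5  6  7  8  9 10 11
a[i]:   7  6 13  5 12  4  7  8  6  2  1
dp:     1  1  2  1  2  1  2  3  2  1  1
Maximum dp value is 3.

3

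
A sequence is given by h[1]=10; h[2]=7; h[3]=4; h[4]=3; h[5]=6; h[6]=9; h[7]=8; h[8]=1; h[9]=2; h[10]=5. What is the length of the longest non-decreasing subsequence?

3

Track the smallest tail for each achievable length (allowing ties):
10 → extends → [10]
7 → replaces 10 → [7]
4 → replaces 7 → [4]
3 → replaces 4 → [3]
6 → extends → [3, 6]
9 → extends → [3, 6, 9]
8 → replaces 9 → [3, 6, 8]
1 → replaces 3 → [1, 6, 8]
2 → replaces 6 → [1, 2, 8]
5 → replaces 8 → [1, 2, 5]
Three tails, so the longest non-decreasing subsequence has length 3 (e.g. 4, 6, 9).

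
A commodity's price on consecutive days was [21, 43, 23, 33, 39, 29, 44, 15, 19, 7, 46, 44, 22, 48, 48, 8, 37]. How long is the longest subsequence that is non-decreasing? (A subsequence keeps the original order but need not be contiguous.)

Let dp[i] be the length of the longest such subsequence ending at index i:
i:      1  2  3  4  5  6  7  8  9 10 11 12 13 14 15 16 17
a[i]:  21 43 23 33 39 29 44 15 19  7 46 44 22 48 48  8 37
dp:     1  2  2  3  4  3  5  1  2  1  6  6  3  7  8  2  4
Maximum dp value is 8.

8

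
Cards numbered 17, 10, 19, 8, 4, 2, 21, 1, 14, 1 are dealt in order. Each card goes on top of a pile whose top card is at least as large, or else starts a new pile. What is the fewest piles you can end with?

Place each on the leftmost legal pile:
17 → new pile 1 (tops now [17])
10 → pile 1 (tops now [10])
19 → new pile 2 (tops now [10, 19])
8 → pile 1 (tops now [8, 19])
4 → pile 1 (tops now [4, 19])
2 → pile 1 (tops now [2, 19])
21 → new pile 3 (tops now [2, 19, 21])
1 → pile 1 (tops now [1, 19, 21])
14 → pile 2 (tops now [1, 14, 21])
1 → pile 1 (tops now [1, 14, 21])
Three piles.

3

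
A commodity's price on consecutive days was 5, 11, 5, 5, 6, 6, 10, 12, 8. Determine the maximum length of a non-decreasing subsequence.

7

Track the smallest tail for each achievable length (allowing ties):
5 → extends → [5]
11 → extends → [5, 11]
5 → replaces 11 → [5, 5]
5 → extends → [5, 5, 5]
6 → extends → [5, 5, 5, 6]
6 → extends → [5, 5, 5, 6, 6]
10 → extends → [5, 5, 5, 6, 6, 10]
12 → extends → [5, 5, 5, 6, 6, 10, 12]
8 → replaces 10 → [5, 5, 5, 6, 6, 8, 12]
Seven tails, so the longest non-decreasing subsequence has length 7 (e.g. 5, 5, 5, 6, 6, 10, 12).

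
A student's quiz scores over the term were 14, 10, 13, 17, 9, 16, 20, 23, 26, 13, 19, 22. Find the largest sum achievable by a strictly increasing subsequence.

109

Let S[i] be the best sum of a strictly increasing subsequence ending at i:
i:       1   2   3   4   5   6   7   8   9  10  11  12
a[i]:   14  10  13  17   9  16  20  23  26  13  19  22
S:      14  10  23  40   9  39  60  83 109  23  59  82
Maximum is 109 (e.g. 10 + 13 + 17 + 20 + 23 + 26).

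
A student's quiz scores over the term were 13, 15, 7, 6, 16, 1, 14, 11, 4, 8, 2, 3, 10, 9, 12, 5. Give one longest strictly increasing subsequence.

Patience tails give the LIS length; then backtrack through the dp parents:
13 → extends → [13]
15 → extends → [13, 15]
7 → replaces 13 → [7, 15]
6 → replaces 7 → [6, 15]
16 → extends → [6, 15, 16]
1 → replaces 6 → [1, 15, 16]
14 → replaces 15 → [1, 14, 16]
11 → replaces 14 → [1, 11, 16]
4 → replaces 11 → [1, 4, 16]
8 → replaces 16 → [1, 4, 8]
2 → replaces 4 → [1, 2, 8]
3 → replaces 8 → [1, 2, 3]
10 → extends → [1, 2, 3, 10]
9 → replaces 10 → [1, 2, 3, 9]
12 → extends → [1, 2, 3, 9, 12]
5 → replaces 9 → [1, 2, 3, 5, 12]
Length 5; one witness is 1, 4, 8, 10, 12.

1, 4, 8, 10, 12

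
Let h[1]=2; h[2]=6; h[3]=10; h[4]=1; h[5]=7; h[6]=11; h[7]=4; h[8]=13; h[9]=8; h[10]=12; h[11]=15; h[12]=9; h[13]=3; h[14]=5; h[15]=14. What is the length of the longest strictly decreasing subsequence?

4

Negate each value so 'decreasing' becomes 'increasing', then run patience tails on the negated sequence:
-2 → extends → [-2]
-6 → replaces -2 → [-6]
-10 → replaces -6 → [-10]
-1 → extends → [-10, -1]
-7 → replaces -1 → [-10, -7]
-11 → replaces -10 → [-11, -7]
-4 → extends → [-11, -7, -4]
-13 → replaces -11 → [-13, -7, -4]
-8 → replaces -7 → [-13, -8, -4]
-12 → replaces -8 → [-13, -12, -4]
-15 → replaces -13 → [-15, -12, -4]
-9 → replaces -4 → [-15, -12, -9]
-3 → extends → [-15, -12, -9, -3]
-5 → replaces -3 → [-15, -12, -9, -5]
-14 → replaces -12 → [-15, -14, -9, -5]
Four tails, so the longest strictly decreasing subsequence of the original has length 4.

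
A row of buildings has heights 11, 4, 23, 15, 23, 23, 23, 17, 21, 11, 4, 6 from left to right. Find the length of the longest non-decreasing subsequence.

5

Track the smallest tail for each achievable length (allowing ties):
11 → extends → [11]
4 → replaces 11 → [4]
23 → extends → [4, 23]
15 → replaces 23 → [4, 15]
23 → extends → [4, 15, 23]
23 → extends → [4, 15, 23, 23]
23 → extends → [4, 15, 23, 23, 23]
17 → replaces 23 → [4, 15, 17, 23, 23]
21 → replaces 23 → [4, 15, 17, 21, 23]
11 → replaces 15 → [4, 11, 17, 21, 23]
4 → replaces 11 → [4, 4, 17, 21, 23]
6 → replaces 17 → [4, 4, 6, 21, 23]
Five tails, so the longest non-decreasing subsequence has length 5 (e.g. 11, 23, 23, 23, 23).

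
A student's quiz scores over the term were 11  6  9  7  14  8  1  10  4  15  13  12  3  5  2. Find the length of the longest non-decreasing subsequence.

5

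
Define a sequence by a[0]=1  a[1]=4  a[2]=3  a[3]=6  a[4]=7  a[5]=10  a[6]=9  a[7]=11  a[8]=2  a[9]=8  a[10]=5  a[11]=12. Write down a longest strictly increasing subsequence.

1, 4, 6, 7, 10, 11, 12

Patience tails give the LIS length; then backtrack through the dp parents:
1 → extends → [1]
4 → extends → [1, 4]
3 → replaces 4 → [1, 3]
6 → extends → [1, 3, 6]
7 → extends → [1, 3, 6, 7]
10 → extends → [1, 3, 6, 7, 10]
9 → replaces 10 → [1, 3, 6, 7, 9]
11 → extends → [1, 3, 6, 7, 9, 11]
2 → replaces 3 → [1, 2, 6, 7, 9, 11]
8 → replaces 9 → [1, 2, 6, 7, 8, 11]
5 → replaces 6 → [1, 2, 5, 7, 8, 11]
12 → extends → [1, 2, 5, 7, 8, 11, 12]
Length 7; one witness is 1, 4, 6, 7, 10, 11, 12.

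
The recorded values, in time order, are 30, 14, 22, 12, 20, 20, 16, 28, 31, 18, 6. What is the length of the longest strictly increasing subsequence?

4

Track the smallest tail for each achievable length (strict):
30 → extends → [30]
14 → replaces 30 → [14]
22 → extends → [14, 22]
12 → replaces 14 → [12, 22]
20 → replaces 22 → [12, 20]
20 → already a tail → [12, 20]
16 → replaces 20 → [12, 16]
28 → extends → [12, 16, 28]
31 → extends → [12, 16, 28, 31]
18 → replaces 28 → [12, 16, 18, 31]
6 → replaces 12 → [6, 16, 18, 31]
Four tails, so the longest strictly increasing subsequence has length 4 (e.g. 14, 22, 28, 31).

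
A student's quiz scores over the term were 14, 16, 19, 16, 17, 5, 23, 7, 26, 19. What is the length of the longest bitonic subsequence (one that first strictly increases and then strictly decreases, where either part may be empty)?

6

inc[i] = longest strictly increasing subsequence ending at i; dec[i] = longest strictly decreasing subsequence starting at i:
i:      1  2  3  4  5  6  7  8  9 10
a[i]:  14 16 19 16 17  5 23  7 26 19
inc:    1  2  3  2  3  1  4  2  5  4
dec:    2  2  3  2  2  1  2  1  2  1
Best peak at i=9 (value 26): inc=5, dec=2, length 5+2−1 = 6.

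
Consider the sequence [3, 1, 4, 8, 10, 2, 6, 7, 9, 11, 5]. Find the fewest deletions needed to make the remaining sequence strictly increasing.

Fewest deletions = n − (longest strictly increasing subsequence).
Patience tails:
3 → extends → [3]
1 → replaces 3 → [1]
4 → extends → [1, 4]
8 → extends → [1, 4, 8]
10 → extends → [1, 4, 8, 10]
2 → replaces 4 → [1, 2, 8, 10]
6 → replaces 8 → [1, 2, 6, 10]
7 → replaces 10 → [1, 2, 6, 7]
9 → extends → [1, 2, 6, 7, 9]
11 → extends → [1, 2, 6, 7, 9, 11]
5 → replaces 6 → [1, 2, 5, 7, 9, 11]
Longest strictly increasing subsequence has length 6, so deletions = 11 − 6 = 5.

5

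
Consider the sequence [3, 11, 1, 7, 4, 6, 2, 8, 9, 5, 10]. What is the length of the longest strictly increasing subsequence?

Track the smallest tail for each achievable length (strict):
3 → extends → [3]
11 → extends → [3, 11]
1 → replaces 3 → [1, 11]
7 → replaces 11 → [1, 7]
4 → replaces 7 → [1, 4]
6 → extends → [1, 4, 6]
2 → replaces 4 → [1, 2, 6]
8 → extends → [1, 2, 6, 8]
9 → extends → [1, 2, 6, 8, 9]
5 → replaces 6 → [1, 2, 5, 8, 9]
10 → extends → [1, 2, 5, 8, 9, 10]
Six tails, so the longest strictly increasing subsequence has length 6 (e.g. 3, 4, 6, 8, 9, 10).

6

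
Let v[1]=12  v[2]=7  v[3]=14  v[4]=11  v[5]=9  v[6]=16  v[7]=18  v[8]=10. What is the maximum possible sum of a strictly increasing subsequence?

Let S[i] be the best sum of a strictly increasing subsequence ending at i:
i:      1  2  3  4  5  6  7  8
v[i]:  12  7 14 11  9 16 18 10
S:     12  7 26 18 16 42 60 26
Maximum is 60 (e.g. 12 + 14 + 16 + 18).

60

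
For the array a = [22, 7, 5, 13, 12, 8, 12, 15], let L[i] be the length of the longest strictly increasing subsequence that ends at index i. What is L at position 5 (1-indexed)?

2

dp[i] = 1 + max{dp[j] : j<i, a[j]<a[i]} (or 1 if no such j):
i:      1  2  3  4  5  6  7  8
a[i]:  22  7  5 13 12  8 12 15
dp:     1  1  1  2  2  2  3  4
At index 5 the value is 2.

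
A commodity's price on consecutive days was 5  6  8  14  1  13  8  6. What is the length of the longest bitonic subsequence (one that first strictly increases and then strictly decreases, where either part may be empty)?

inc[i] = longest strictly increasing subsequence ending at i; dec[i] = longest strictly decreasing subsequence starting at i:
i:      1  2  3  4  5  6  7  8
a[i]:   5  6  8 14  1 13  8  6
inc:    1  2  3  4  1  4  3  2
dec:    2  2  2  4  1  3  2  1
Best peak at i=4 (value 14): inc=4, dec=4, length 4+4−1 = 7.

7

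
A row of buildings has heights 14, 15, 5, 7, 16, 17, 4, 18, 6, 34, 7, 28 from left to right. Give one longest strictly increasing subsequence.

Patience tails give the LIS length; then backtrack through the dp parents:
14 → extends → [14]
15 → extends → [14, 15]
5 → replaces 14 → [5, 15]
7 → replaces 15 → [5, 7]
16 → extends → [5, 7, 16]
17 → extends → [5, 7, 16, 17]
4 → replaces 5 → [4, 7, 16, 17]
18 → extends → [4, 7, 16, 17, 18]
6 → replaces 7 → [4, 6, 16, 17, 18]
34 → extends → [4, 6, 16, 17, 18, 34]
7 → replaces 16 → [4, 6, 7, 17, 18, 34]
28 → replaces 34 → [4, 6, 7, 17, 18, 28]
Length 6; one witness is 14, 15, 16, 17, 18, 34.

14, 15, 16, 17, 18, 34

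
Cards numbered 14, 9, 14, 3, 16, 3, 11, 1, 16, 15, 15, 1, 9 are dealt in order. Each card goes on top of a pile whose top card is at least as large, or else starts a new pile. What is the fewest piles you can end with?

Place each on the leftmost legal pile:
14 → new pile 1 (tops now [14])
9 → pile 1 (tops now [9])
14 → new pile 2 (tops now [9, 14])
3 → pile 1 (tops now [3, 14])
16 → new pile 3 (tops now [3, 14, 16])
3 → pile 1 (tops now [3, 14, 16])
11 → pile 2 (tops now [3, 11, 16])
1 → pile 1 (tops now [1, 11, 16])
16 → pile 3 (tops now [1, 11, 16])
15 → pile 3 (tops now [1, 11, 15])
15 → pile 3 (tops now [1, 11, 15])
1 → pile 1 (tops now [1, 11, 15])
9 → pile 2 (tops now [1, 9, 15])
Three piles.

3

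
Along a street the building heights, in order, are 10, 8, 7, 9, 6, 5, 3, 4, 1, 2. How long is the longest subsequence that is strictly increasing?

2

Track the smallest tail for each achievable length (strict):
10 → extends → [10]
8 → replaces 10 → [8]
7 → replaces 8 → [7]
9 → extends → [7, 9]
6 → replaces 7 → [6, 9]
5 → replaces 6 → [5, 9]
3 → replaces 5 → [3, 9]
4 → replaces 9 → [3, 4]
1 → replaces 3 → [1, 4]
2 → replaces 4 → [1, 2]
Two tails, so the longest strictly increasing subsequence has length 2 (e.g. 8, 9).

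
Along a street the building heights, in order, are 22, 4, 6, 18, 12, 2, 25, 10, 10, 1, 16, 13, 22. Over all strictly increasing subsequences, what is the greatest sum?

60

Let S[i] be the best sum of a strictly increasing subsequence ending at i:
i:      1  2  3  4  5  6  7  8  9 10 11 12 13
a[i]:  22  4  6 18 12  2 25 10 10  1 16 13 22
S:     22  4 10 28 22  2 53 20 20  1 38 35 60
Maximum is 60 (e.g. 4 + 6 + 12 + 16 + 22).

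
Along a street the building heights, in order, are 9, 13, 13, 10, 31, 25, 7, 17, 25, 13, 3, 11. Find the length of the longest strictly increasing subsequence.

4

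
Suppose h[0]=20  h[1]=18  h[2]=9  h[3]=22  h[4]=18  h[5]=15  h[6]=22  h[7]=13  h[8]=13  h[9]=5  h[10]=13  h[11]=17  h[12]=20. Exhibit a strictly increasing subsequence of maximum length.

9, 15, 17, 20

Patience tails give the LIS length; then backtrack through the dp parents:
20 → extends → [20]
18 → replaces 20 → [18]
9 → replaces 18 → [9]
22 → extends → [9, 22]
18 → replaces 22 → [9, 18]
15 → replaces 18 → [9, 15]
22 → extends → [9, 15, 22]
13 → replaces 15 → [9, 13, 22]
13 → already a tail → [9, 13, 22]
5 → replaces 9 → [5, 13, 22]
13 → already a tail → [5, 13, 22]
17 → replaces 22 → [5, 13, 17]
20 → extends → [5, 13, 17, 20]
Length 4; one witness is 9, 15, 17, 20.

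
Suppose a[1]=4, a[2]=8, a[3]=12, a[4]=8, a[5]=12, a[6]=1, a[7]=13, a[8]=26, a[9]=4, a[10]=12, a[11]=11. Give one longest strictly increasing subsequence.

4, 8, 12, 13, 26

Patience tails give the LIS length; then backtrack through the dp parents:
4 → extends → [4]
8 → extends → [4, 8]
12 → extends → [4, 8, 12]
8 → already a tail → [4, 8, 12]
12 → already a tail → [4, 8, 12]
1 → replaces 4 → [1, 8, 12]
13 → extends → [1, 8, 12, 13]
26 → extends → [1, 8, 12, 13, 26]
4 → replaces 8 → [1, 4, 12, 13, 26]
12 → already a tail → [1, 4, 12, 13, 26]
11 → replaces 12 → [1, 4, 11, 13, 26]
Length 5; one witness is 4, 8, 12, 13, 26.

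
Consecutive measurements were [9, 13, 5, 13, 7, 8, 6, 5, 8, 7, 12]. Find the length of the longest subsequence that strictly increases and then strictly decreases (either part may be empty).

inc[i] = longest strictly increasing subsequence ending at i; dec[i] = longest strictly decreasing subsequence starting at i:
i:      1  2  3  4  5  6  7  8  9 10 11
a[i]:   9 13  5 13  7  8  6  5  8  7 12
inc:    1  2  1  2  2  3  2  1  3  3  4
dec:    4  4  1  4  3  3  2  1  2  1  1
Best peak at i=2 (value 13): inc=2, dec=4, length 2+4−1 = 5.

5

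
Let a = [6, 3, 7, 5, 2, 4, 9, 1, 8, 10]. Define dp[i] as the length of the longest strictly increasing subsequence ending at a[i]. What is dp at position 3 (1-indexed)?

2

dp[i] = 1 + max{dp[j] : j<i, a[j]<a[i]} (or 1 if no such j):
i:      1  2  3  4  5  6  7  8  9 10
a[i]:   6  3  7  5  2  4  9  1  8 10
dp:     1  1  2  2  1  2  3  1  3  4
At index 3 the value is 2.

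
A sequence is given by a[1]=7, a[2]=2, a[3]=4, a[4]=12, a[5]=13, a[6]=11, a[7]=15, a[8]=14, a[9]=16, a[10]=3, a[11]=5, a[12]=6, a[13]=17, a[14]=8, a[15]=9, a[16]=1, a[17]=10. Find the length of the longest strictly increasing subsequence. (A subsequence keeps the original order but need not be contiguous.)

7

Let dp[i] be the length of the longest such subsequence ending at index i:
i:      1  2  3  4  5  6  7  8  9 10 11 12 13 14 15 16 17
a[i]:   7  2  4 12 13 11 15 14 16  3  5  6 17  8  9  1 10
dp:     1  1  2  3  4  3  5  5  6  2  3  4  7  5  6  1  7
Maximum dp value is 7.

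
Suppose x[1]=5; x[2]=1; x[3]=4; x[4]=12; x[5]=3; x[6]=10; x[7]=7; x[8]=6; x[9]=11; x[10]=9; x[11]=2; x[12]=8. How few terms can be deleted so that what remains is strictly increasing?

Fewest deletions = n − (longest strictly increasing subsequence).
Patience tails:
5 → extends → [5]
1 → replaces 5 → [1]
4 → extends → [1, 4]
12 → extends → [1, 4, 12]
3 → replaces 4 → [1, 3, 12]
10 → replaces 12 → [1, 3, 10]
7 → replaces 10 → [1, 3, 7]
6 → replaces 7 → [1, 3, 6]
11 → extends → [1, 3, 6, 11]
9 → replaces 11 → [1, 3, 6, 9]
2 → replaces 3 → [1, 2, 6, 9]
8 → replaces 9 → [1, 2, 6, 8]
Longest strictly increasing subsequence has length 4, so deletions = 12 − 4 = 8.

8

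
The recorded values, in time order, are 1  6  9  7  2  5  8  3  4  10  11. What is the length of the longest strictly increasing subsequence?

6

Track the smallest tail for each achievable length (strict):
1 → extends → [1]
6 → extends → [1, 6]
9 → extends → [1, 6, 9]
7 → replaces 9 → [1, 6, 7]
2 → replaces 6 → [1, 2, 7]
5 → replaces 7 → [1, 2, 5]
8 → extends → [1, 2, 5, 8]
3 → replaces 5 → [1, 2, 3, 8]
4 → replaces 8 → [1, 2, 3, 4]
10 → extends → [1, 2, 3, 4, 10]
11 → extends → [1, 2, 3, 4, 10, 11]
Six tails, so the longest strictly increasing subsequence has length 6 (e.g. 1, 6, 7, 8, 10, 11).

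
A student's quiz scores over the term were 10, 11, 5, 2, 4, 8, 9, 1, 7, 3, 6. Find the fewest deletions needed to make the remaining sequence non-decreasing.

7

Fewest deletions = n − (longest non-decreasing subsequence).
i:      1  2  3  4  5  6  7  8  9 10 11
a[i]:  10 11  5  2  4  8  9  1  7  3  6
dp:     1  2  1  1  2  3  4  1  3  2  3
max dp = 4, so deletions = 11 − 4 = 7.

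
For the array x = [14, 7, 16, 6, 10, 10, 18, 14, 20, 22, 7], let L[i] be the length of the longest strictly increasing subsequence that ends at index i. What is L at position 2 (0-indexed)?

2

dp[i] = 1 + max{dp[j] : j<i, x[j]<x[i]} (or 1 if no such j):
i:      0  1  2  3  4  5  6  7  8  9 10
x[i]:  14  7 16  6 10 10 18 14 20 22  7
dp:     1  1  2  1  2  2  3  3  4  5  2
At index 2 the value is 2.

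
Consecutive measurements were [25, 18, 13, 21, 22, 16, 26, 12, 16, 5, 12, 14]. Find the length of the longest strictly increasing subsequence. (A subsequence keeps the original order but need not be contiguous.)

4

Let dp[i] be the length of the longest such subsequence ending at index i:
i:      1  2  3  4  5  6  7  8  9 10 11 12
a[i]:  25 18 13 21 22 16 26 12 16  5 12 14
dp:     1  1  1  2  3  2  4  1  2  1  2  3
Maximum dp value is 4.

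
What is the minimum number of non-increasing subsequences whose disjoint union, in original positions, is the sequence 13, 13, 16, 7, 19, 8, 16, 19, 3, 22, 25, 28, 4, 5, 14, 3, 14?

7

The minimum number of non-increasing subsequences covering a sequence equals the length of its longest strictly increasing subsequence.
LIS length is 7 (e.g. 7, 8, 16, 19, 22, 25, 28), so 7 piles are needed.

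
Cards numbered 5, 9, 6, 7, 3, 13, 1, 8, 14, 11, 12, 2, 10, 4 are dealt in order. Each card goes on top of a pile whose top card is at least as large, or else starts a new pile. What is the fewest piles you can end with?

6

The minimum number of non-increasing subsequences covering a sequence equals the length of its longest strictly increasing subsequence.
LIS length is 6 (e.g. 5, 6, 7, 8, 11, 12), so 6 piles are needed.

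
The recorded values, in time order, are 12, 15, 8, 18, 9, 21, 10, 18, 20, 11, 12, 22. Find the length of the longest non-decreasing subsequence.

Let dp[i] be the length of the longest such subsequence ending at index i:
i:      1  2  3  4  5  6  7  8  9 10 11 12
a[i]:  12 15  8 18  9 21 10 18 20 11 12 22
dp:     1  2  1  3  2  4  3  4  5  4  5  6
Maximum dp value is 6.

6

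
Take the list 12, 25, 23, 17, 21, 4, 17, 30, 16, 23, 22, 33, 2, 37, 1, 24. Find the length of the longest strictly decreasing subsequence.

7

Let dp[i] be the longest strictly decreasing subsequence ending at i:
i:      1  2  3  4  5  6  7  8  9 10 11 12 13 14 15 16
a[i]:  12 25 23 17 21  4 17 30 16 23 22 33  2 37  1 24
dp:     1  1  2  3  3  4  4  1  5  2  3  1  6  1  7  2
Maximum is 7.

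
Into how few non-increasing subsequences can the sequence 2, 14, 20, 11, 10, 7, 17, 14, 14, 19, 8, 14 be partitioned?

4

Place each on the leftmost legal pile:
2 → new pile 1 (tops now [2])
14 → new pile 2 (tops now [2, 14])
20 → new pile 3 (tops now [2, 14, 20])
11 → pile 2 (tops now [2, 11, 20])
10 → pile 2 (tops now [2, 10, 20])
7 → pile 2 (tops now [2, 7, 20])
17 → pile 3 (tops now [2, 7, 17])
14 → pile 3 (tops now [2, 7, 14])
14 → pile 3 (tops now [2, 7, 14])
19 → new pile 4 (tops now [2, 7, 14, 19])
8 → pile 3 (tops now [2, 7, 8, 19])
14 → pile 4 (tops now [2, 7, 8, 14])
Four piles.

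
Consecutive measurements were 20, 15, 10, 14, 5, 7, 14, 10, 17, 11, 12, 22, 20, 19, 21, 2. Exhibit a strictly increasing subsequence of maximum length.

Patience tails give the LIS length; then backtrack through the dp parents:
20 → extends → [20]
15 → replaces 20 → [15]
10 → replaces 15 → [10]
14 → extends → [10, 14]
5 → replaces 10 → [5, 14]
7 → replaces 14 → [5, 7]
14 → extends → [5, 7, 14]
10 → replaces 14 → [5, 7, 10]
17 → extends → [5, 7, 10, 17]
11 → replaces 17 → [5, 7, 10, 11]
12 → extends → [5, 7, 10, 11, 12]
22 → extends → [5, 7, 10, 11, 12, 22]
20 → replaces 22 → [5, 7, 10, 11, 12, 20]
19 → replaces 20 → [5, 7, 10, 11, 12, 19]
21 → extends → [5, 7, 10, 11, 12, 19, 21]
2 → replaces 5 → [2, 7, 10, 11, 12, 19, 21]
Length 7; one witness is 5, 7, 10, 11, 12, 20, 21.

5, 7, 10, 11, 12, 20, 21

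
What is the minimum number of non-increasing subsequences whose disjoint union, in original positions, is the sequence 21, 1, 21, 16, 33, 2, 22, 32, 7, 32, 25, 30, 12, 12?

5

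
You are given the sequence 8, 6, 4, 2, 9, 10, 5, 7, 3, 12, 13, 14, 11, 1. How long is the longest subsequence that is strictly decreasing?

5

Let dp[i] be the longest strictly decreasing subsequence ending at i:
i:      1  2  3  4  5  6  7  8  9 10 11 12 13 14
a[i]:   8  6  4  2  9 10  5  7  3 12 13 14 11  1
dp:     1  2  3  4  1  1  3  2  4  1  1  1  2  5
Maximum is 5.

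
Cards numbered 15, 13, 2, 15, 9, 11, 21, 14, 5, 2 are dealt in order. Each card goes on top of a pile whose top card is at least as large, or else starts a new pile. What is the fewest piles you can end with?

4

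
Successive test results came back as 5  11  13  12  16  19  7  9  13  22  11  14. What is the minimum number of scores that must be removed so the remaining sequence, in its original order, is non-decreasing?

6

Fewest deletions = n − (longest non-decreasing subsequence).
Patience tails:
5 → extends → [5]
11 → extends → [5, 11]
13 → extends → [5, 11, 13]
12 → replaces 13 → [5, 11, 12]
16 → extends → [5, 11, 12, 16]
19 → extends → [5, 11, 12, 16, 19]
7 → replaces 11 → [5, 7, 12, 16, 19]
9 → replaces 12 → [5, 7, 9, 16, 19]
13 → replaces 16 → [5, 7, 9, 13, 19]
22 → extends → [5, 7, 9, 13, 19, 22]
11 → replaces 13 → [5, 7, 9, 11, 19, 22]
14 → replaces 19 → [5, 7, 9, 11, 14, 22]
Longest non-decreasing subsequence has length 6, so deletions = 12 − 6 = 6.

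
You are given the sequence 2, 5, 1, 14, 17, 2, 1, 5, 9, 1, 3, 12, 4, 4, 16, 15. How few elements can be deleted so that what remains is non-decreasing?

Fewest deletions = n − (longest non-decreasing subsequence).
Patience tails:
2 → extends → [2]
5 → extends → [2, 5]
1 → replaces 2 → [1, 5]
14 → extends → [1, 5, 14]
17 → extends → [1, 5, 14, 17]
2 → replaces 5 → [1, 2, 14, 17]
1 → replaces 2 → [1, 1, 14, 17]
5 → replaces 14 → [1, 1, 5, 17]
9 → replaces 17 → [1, 1, 5, 9]
1 → replaces 5 → [1, 1, 1, 9]
3 → replaces 9 → [1, 1, 1, 3]
12 → extends → [1, 1, 1, 3, 12]
4 → replaces 12 → [1, 1, 1, 3, 4]
4 → extends → [1, 1, 1, 3, 4, 4]
16 → extends → [1, 1, 1, 3, 4, 4, 16]
15 → replaces 16 → [1, 1, 1, 3, 4, 4, 15]
Longest non-decreasing subsequence has length 7, so deletions = 16 − 7 = 9.

9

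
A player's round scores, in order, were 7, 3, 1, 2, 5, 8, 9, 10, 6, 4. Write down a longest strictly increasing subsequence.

Patience tails give the LIS length; then backtrack through the dp parents:
7 → extends → [7]
3 → replaces 7 → [3]
1 → replaces 3 → [1]
2 → extends → [1, 2]
5 → extends → [1, 2, 5]
8 → extends → [1, 2, 5, 8]
9 → extends → [1, 2, 5, 8, 9]
10 → extends → [1, 2, 5, 8, 9, 10]
6 → replaces 8 → [1, 2, 5, 6, 9, 10]
4 → replaces 5 → [1, 2, 4, 6, 9, 10]
Length 6; one witness is 1, 2, 5, 8, 9, 10.

1, 2, 5, 8, 9, 10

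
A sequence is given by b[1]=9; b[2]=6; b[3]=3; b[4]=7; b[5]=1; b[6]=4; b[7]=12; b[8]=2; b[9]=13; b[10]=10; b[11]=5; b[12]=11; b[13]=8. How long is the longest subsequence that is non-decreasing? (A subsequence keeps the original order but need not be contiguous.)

4

Let dp[i] be the length of the longest such subsequence ending at index i:
i:      1  2  3  4  5  6  7  8  9 10 11 12 13
b[i]:   9  6  3  7  1  4 12  2 13 10  5 11  8
dp:     1  1  1  2  1  2  3  2  4  3  3  4  4
Maximum dp value is 4.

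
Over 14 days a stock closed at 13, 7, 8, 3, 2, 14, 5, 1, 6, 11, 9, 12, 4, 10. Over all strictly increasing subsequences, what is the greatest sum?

Let S[i] be the best sum of a strictly increasing subsequence ending at i:
i:      1  2  3  4  5  6  7  8  9 10 11 12 13 14
a[i]:  13  7  8  3  2 14  5  1  6 11  9 12  4 10
S:     13  7 15  3  2 29  8  1 14 26 24 38  7 34
Maximum is 38 (e.g. 7 + 8 + 11 + 12).

38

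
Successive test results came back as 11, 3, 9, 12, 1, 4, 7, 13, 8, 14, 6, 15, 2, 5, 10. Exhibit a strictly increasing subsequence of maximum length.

Patience tails give the LIS length; then backtrack through the dp parents:
11 → extends → [11]
3 → replaces 11 → [3]
9 → extends → [3, 9]
12 → extends → [3, 9, 12]
1 → replaces 3 → [1, 9, 12]
4 → replaces 9 → [1, 4, 12]
7 → replaces 12 → [1, 4, 7]
13 → extends → [1, 4, 7, 13]
8 → replaces 13 → [1, 4, 7, 8]
14 → extends → [1, 4, 7, 8, 14]
6 → replaces 7 → [1, 4, 6, 8, 14]
15 → extends → [1, 4, 6, 8, 14, 15]
2 → replaces 4 → [1, 2, 6, 8, 14, 15]
5 → replaces 6 → [1, 2, 5, 8, 14, 15]
10 → replaces 14 → [1, 2, 5, 8, 10, 15]
Length 6; one witness is 3, 9, 12, 13, 14, 15.

3, 9, 12, 13, 14, 15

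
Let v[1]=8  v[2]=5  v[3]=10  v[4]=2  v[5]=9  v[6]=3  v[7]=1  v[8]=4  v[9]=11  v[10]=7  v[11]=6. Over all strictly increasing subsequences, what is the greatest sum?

Let S[i] be the best sum of a strictly increasing subsequence ending at i:
i:      1  2  3  4  5  6  7  8  9 10 11
v[i]:   8  5 10  2  9  3  1  4 11  7  6
S:      8  5 18  2 17  5  1  9 29 16 15
Maximum is 29 (e.g. 8 + 10 + 11).

29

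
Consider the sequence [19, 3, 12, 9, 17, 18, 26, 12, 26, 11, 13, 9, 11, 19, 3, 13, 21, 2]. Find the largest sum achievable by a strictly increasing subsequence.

90

Let S[i] be the best sum of a strictly increasing subsequence ending at i:
i:      1  2  3  4  5  6  7  8  9 10 11 12 13 14 15 16 17 18
a[i]:  19  3 12  9 17 18 26 12 26 11 13  9 11 19  3 13 21  2
S:     19  3 15 12 32 50 76 24 76 23 37 12 23 69  3 37 90  2
Maximum is 90 (e.g. 3 + 12 + 17 + 18 + 19 + 21).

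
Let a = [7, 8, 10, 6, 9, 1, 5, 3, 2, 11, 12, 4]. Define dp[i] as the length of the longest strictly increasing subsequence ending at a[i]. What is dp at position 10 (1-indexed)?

dp[i] = 1 + max{dp[j] : j<i, a[j]<a[i]} (or 1 if no such j):
i:      1  2  3  4  5  6  7  8  9 10 11 12
a[i]:   7  8 10  6  9  1  5  3  2 11 12  4
dp:     1  2  3  1  3  1  2  2  2  4  5  3
At index 10 the value is 4.

4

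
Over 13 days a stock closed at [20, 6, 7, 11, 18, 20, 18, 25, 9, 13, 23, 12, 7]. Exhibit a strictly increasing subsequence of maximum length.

6, 7, 11, 18, 20, 25

Patience tails give the LIS length; then backtrack through the dp parents:
20 → extends → [20]
6 → replaces 20 → [6]
7 → extends → [6, 7]
11 → extends → [6, 7, 11]
18 → extends → [6, 7, 11, 18]
20 → extends → [6, 7, 11, 18, 20]
18 → already a tail → [6, 7, 11, 18, 20]
25 → extends → [6, 7, 11, 18, 20, 25]
9 → replaces 11 → [6, 7, 9, 18, 20, 25]
13 → replaces 18 → [6, 7, 9, 13, 20, 25]
23 → replaces 25 → [6, 7, 9, 13, 20, 23]
12 → replaces 13 → [6, 7, 9, 12, 20, 23]
7 → already a tail → [6, 7, 9, 12, 20, 23]
Length 6; one witness is 6, 7, 11, 18, 20, 25.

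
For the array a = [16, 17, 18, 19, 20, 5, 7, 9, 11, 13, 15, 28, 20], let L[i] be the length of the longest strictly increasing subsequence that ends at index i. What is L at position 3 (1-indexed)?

dp[i] = 1 + max{dp[j] : j<i, a[j]<a[i]} (or 1 if no such j):
i:      1  2  3  4  5  6  7  8  9 10 11 12 13
a[i]:  16 17 18 19 20  5  7  9 11 13 15 28 20
dp:     1  2  3  4  5  1  2  3  4  5  6  7  7
At index 3 the value is 3.

3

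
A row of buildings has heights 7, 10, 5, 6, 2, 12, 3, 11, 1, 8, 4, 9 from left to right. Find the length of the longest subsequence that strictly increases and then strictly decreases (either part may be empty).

6

inc[i] = longest strictly increasing subsequence ending at i; dec[i] = longest strictly decreasing subsequence starting at i:
i:      1  2  3  4  5  6  7  8  9 10 11 12
a[i]:   7 10  5  6  2 12  3 11  1  8  4  9
inc:    1  2  1  2  1  3  2  3  1  3  3  4
dec:    4  4  3  3  2  4  2  3  1  2  1  1
Best peak at i=6 (value 12): inc=3, dec=4, length 3+4−1 = 6.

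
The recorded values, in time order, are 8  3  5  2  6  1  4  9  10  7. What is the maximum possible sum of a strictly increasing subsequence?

33

Let S[i] be the best sum of a strictly increasing subsequence ending at i:
i:      1  2  3  4  5  6  7  8  9 10
a[i]:   8  3  5  2  6  1  4  9 10  7
S:      8  3  8  2 14  1  7 23 33 21
Maximum is 33 (e.g. 3 + 5 + 6 + 9 + 10).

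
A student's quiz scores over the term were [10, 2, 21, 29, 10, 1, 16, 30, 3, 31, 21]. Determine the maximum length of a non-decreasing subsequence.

5

Track the smallest tail for each achievable length (allowing ties):
10 → extends → [10]
2 → replaces 10 → [2]
21 → extends → [2, 21]
29 → extends → [2, 21, 29]
10 → replaces 21 → [2, 10, 29]
1 → replaces 2 → [1, 10, 29]
16 → replaces 29 → [1, 10, 16]
30 → extends → [1, 10, 16, 30]
3 → replaces 10 → [1, 3, 16, 30]
31 → extends → [1, 3, 16, 30, 31]
21 → replaces 30 → [1, 3, 16, 21, 31]
Five tails, so the longest non-decreasing subsequence has length 5 (e.g. 10, 21, 29, 30, 31).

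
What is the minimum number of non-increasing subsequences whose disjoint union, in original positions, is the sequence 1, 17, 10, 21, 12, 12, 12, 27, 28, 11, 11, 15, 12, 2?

Place each on the leftmost legal pile:
1 → new pile 1 (tops now [1])
17 → new pile 2 (tops now [1, 17])
10 → pile 2 (tops now [1, 10])
21 → new pile 3 (tops now [1, 10, 21])
12 → pile 3 (tops now [1, 10, 12])
12 → pile 3 (tops now [1, 10, 12])
12 → pile 3 (tops now [1, 10, 12])
27 → new pile 4 (tops now [1, 10, 12, 27])
28 → new pile 5 (tops now [1, 10, 12, 27, 28])
11 → pile 3 (tops now [1, 10, 11, 27, 28])
11 → pile 3 (tops now [1, 10, 11, 27, 28])
15 → pile 4 (tops now [1, 10, 11, 15, 28])
12 → pile 4 (tops now [1, 10, 11, 12, 28])
2 → pile 2 (tops now [1, 2, 11, 12, 28])
Five piles.

5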